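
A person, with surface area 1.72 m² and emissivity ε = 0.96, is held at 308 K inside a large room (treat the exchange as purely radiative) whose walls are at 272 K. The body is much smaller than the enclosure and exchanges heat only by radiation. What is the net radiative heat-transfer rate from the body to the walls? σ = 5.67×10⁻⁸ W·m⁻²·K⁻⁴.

P_net ≈ 330 W

For a small grey body in a large enclosure: P_net = εσA(T_body⁴ − T_wall⁴).
A = 1.72 m²; T_body⁴ − T_wall⁴ = 8.999×10⁹ − 5.474×10⁹ = 3.526×10⁹ K⁴.
|P_net| = 0.96·5.67×10⁻⁸·1.720·3.526×10⁹.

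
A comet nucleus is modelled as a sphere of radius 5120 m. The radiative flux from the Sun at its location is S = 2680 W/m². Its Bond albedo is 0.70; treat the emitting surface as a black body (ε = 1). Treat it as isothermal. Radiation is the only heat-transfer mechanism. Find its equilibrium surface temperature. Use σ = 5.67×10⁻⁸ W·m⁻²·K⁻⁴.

T ≈ 244 K

At equilibrium, absorbed power = emitted power.
Absorbing cross-section = πr² = 8.235×10⁷ m²; emitting surface = 4πr² = 3.294×10⁸ m² (ratio 4).
(1−a)S·A_cross = εσ·A_surf·T⁴  ⇒  T⁴ = (1−a)S/(4σ).
T⁴ = 0.300·2680/(4·5.67×10⁻⁸) = 3.545×10⁹ K⁴.
T = (3.545×10⁹)^(1/4).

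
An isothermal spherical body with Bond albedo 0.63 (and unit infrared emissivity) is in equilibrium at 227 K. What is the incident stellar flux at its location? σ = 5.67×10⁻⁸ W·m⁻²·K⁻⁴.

(1−a)S·πr² = σ·4πr²·T⁴ ⇒ S = 4σT⁴/(1−a).
S = 4·5.67×10⁻⁸·2.655×10⁹/0.370.

S ≈ 1630 W/m²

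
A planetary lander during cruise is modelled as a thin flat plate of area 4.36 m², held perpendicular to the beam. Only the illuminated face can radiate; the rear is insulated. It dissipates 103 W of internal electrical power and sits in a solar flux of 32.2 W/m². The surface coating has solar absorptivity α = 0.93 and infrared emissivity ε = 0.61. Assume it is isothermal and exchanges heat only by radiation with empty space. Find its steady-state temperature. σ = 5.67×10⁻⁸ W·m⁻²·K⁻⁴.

At steady state, absorbed solar power + internal power = radiated power.
Absorbed: α·S·A_cross = 0.93·32.2·4.360 = 130.6 W (cross-section A).
Total input = 130.6 + 103 = 233.6 W.
Radiated: εσ·A_surf·T⁴ with A_surf = A = 4.360 m².
T⁴ = 233.6/(0.61·5.67×10⁻⁸·4.360) = 1.549×10⁹ K⁴.

T ≈ 198 K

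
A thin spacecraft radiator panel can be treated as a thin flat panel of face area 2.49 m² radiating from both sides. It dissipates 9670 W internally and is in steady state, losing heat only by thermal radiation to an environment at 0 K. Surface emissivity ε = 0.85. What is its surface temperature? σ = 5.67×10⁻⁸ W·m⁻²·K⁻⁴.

Steady state: internal power = radiated power, P = εσA T⁴.
Radiating area A = 2·2.49 = 4.980 m².
T⁴ = P/(εσA) = 9670/(0.85·5.67×10⁻⁸·4.980) = 4.029×10¹⁰ K⁴.
T = (4.029×10¹⁰)^(1/4).

T ≈ 448 K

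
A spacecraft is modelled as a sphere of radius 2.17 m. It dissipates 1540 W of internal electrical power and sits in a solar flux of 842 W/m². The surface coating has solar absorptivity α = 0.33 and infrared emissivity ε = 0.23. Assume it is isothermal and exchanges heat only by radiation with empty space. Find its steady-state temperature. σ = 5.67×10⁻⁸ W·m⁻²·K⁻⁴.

At steady state, absorbed solar power + internal power = radiated power.
Absorbed: α·S·A_cross = 0.33·842·14.79 = 4111 W (cross-section πr²).
Total input = 4111 + 1540 = 5651 W.
Radiated: εσ·A_surf·T⁴ with A_surf = 4πr² = 59.17 m².
T⁴ = 5651/(0.23·5.67×10⁻⁸·59.17) = 7.322×10⁹ K⁴.

T ≈ 293 K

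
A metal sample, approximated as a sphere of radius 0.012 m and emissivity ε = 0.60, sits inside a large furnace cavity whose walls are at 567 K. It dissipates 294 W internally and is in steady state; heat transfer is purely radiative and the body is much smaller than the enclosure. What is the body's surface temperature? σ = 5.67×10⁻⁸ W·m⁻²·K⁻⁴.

For a small grey body in a large enclosure, net radiated power = εσA(T⁴ − T_w⁴).
Steady state: P = εσA(T⁴ − T_w⁴) with A = 4πr² = 0.001810 m².
T⁴ = P/(εσA) + T_w⁴ = 294/(0.60·5.67×10⁻⁸·0.001810) + (567)⁴
    = 4.776×10¹² + 1.034×10¹¹ = 4.879×10¹² K⁴.

T ≈ 1490 K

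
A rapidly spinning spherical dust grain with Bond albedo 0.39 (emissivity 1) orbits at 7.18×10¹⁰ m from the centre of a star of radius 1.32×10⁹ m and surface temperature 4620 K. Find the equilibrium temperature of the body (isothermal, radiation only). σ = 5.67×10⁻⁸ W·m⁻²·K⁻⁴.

The star's surface emits σT_*⁴; at distance d the flux is S = σT_*⁴(R_*/d)².
S = 5.67×10⁻⁸·(4620)⁴·(1.32×10⁹/7.18×10¹⁰)² = 8731 W/m².
For an isothermal sphere T⁴ = (1−a)S/(4σ) = 2.348×10¹⁰ K⁴.

T ≈ 391 K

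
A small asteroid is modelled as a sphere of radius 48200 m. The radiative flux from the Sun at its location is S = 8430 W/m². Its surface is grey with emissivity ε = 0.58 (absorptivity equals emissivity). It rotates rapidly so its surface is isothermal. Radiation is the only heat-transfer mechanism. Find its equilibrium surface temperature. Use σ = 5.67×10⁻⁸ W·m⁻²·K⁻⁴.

At equilibrium, absorbed power = emitted power.
Absorbing cross-section = πr² = 7.299×10⁹ m²; emitting surface = 4πr² = 2.919×10¹⁰ m² (ratio 4).
εS·A_cross = εσ·A_surf·T⁴  ⇒  T⁴ = S/(4σ)   (ε cancels).
T⁴ = 8430/(4·5.67×10⁻⁸) = 3.717×10¹⁰ K⁴.
T = (3.717×10¹⁰)^(1/4).

T ≈ 439 K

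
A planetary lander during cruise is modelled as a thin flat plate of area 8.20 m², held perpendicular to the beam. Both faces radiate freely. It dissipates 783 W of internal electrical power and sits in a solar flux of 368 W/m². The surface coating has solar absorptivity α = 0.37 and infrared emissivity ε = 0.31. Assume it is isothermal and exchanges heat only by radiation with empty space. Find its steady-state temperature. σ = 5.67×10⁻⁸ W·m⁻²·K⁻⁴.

T ≈ 285 K

At steady state, absorbed solar power + internal power = radiated power.
Absorbed: α·S·A_cross = 0.37·368·8.200 = 1117 W (cross-section A).
Total input = 1117 + 783 = 1900 W.
Radiated: εσ·A_surf·T⁴ with A_surf = 2A = 16.40 m².
T⁴ = 1900/(0.31·5.67×10⁻⁸·16.40) = 6.590×10⁹ K⁴.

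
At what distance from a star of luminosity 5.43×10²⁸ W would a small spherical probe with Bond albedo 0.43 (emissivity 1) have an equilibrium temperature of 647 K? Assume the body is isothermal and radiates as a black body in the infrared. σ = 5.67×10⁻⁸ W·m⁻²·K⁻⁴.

For an isothermal black-emitting sphere, (1−a)S·πr² = σ·4πr²·T⁴ ⇒ S = 4σT⁴/(1−a).
S = 4·5.67×10⁻⁸·(647)⁴/0.570 = 69720 W/m².
Flux falls as S = L/(4πd²), so d = √(L/(4πS)) = √(5.43×10²⁸/(4π·69720)).

d ≈ 2.49×10¹¹ m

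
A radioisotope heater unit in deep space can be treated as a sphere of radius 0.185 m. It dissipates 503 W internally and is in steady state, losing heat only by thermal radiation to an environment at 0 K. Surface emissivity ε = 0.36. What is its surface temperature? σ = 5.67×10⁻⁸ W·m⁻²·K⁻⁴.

T ≈ 489 K

Steady state: internal power = radiated power, P = εσA T⁴.
Radiating area A = 4πr² = 0.4301 m².
T⁴ = P/(εσA) = 503/(0.36·5.67×10⁻⁸·0.4301) = 5.730×10¹⁰ K⁴.
T = (5.730×10¹⁰)^(1/4).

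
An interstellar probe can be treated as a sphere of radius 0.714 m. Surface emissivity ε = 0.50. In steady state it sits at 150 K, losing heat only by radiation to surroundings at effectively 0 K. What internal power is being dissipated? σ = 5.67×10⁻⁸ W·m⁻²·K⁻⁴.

P ≈ 91.9 W

Steady state: P = εσA T⁴.
A = 4πr² = 6.406 m²; T⁴ = (150)⁴ = 5.062×10⁸ K⁴.
P = 0.50 × 5.67×10⁻⁸ × 6.406 × 5.062×10⁸.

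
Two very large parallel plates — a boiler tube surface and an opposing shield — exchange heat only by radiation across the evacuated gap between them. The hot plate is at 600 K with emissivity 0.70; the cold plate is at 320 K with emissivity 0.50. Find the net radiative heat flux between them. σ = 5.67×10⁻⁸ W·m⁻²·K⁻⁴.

For two infinite grey parallel plates, q = σ(T₁⁴ − T₂⁴)/(1/ε₁ + 1/ε₂ − 1).
T₁⁴ − T₂⁴ = 1.296×10¹¹ − 1.049×10¹⁰ = 1.191×10¹¹ K⁴.
1/ε₁ + 1/ε₂ − 1 = 1.429 + 2.000 − 1 = 2.429.
q = 5.67×10⁻⁸ × 1.191×10¹¹ / 2.429.

q ≈ 2780 W/m²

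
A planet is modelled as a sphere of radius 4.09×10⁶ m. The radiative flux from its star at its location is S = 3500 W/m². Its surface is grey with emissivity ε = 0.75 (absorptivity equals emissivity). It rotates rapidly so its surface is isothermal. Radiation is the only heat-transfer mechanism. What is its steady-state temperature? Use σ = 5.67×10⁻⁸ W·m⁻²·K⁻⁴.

At equilibrium, absorbed power = emitted power.
Absorbing cross-section = πr² = 5.255×10¹³ m²; emitting surface = 4πr² = 2.102×10¹⁴ m² (ratio 4).
εS·A_cross = εσ·A_surf·T⁴  ⇒  T⁴ = S/(4σ)   (ε cancels).
T⁴ = 3500/(4·5.67×10⁻⁸) = 1.543×10¹⁰ K⁴.
T = (1.543×10¹⁰)^(1/4).

T ≈ 352 K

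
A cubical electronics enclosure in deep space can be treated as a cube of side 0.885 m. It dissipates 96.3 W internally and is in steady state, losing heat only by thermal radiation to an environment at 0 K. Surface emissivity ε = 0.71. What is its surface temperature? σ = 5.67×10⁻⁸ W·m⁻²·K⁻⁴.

Steady state: internal power = radiated power, P = εσA T⁴.
Radiating area A = 6L² = 4.699 m².
T⁴ = P/(εσA) = 96.3/(0.71·5.67×10⁻⁸·4.699) = 5.090×10⁸ K⁴.
T = (5.090×10⁸)^(1/4).

T ≈ 150 K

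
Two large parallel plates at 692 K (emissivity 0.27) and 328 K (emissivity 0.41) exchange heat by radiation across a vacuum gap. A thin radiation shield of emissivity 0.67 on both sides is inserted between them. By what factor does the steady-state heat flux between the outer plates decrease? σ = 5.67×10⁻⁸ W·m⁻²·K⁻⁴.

Without shield: q₀ = σΔ(T⁴)/(1/ε₁+1/ε₂−1) with denominator 5.143.
With shield the two gaps are in series; the resistances add: (1/ε₁+1/ε_s−1)+(1/ε_s+1/ε₂−1) = 4.196+2.932 = 7.128.
Heat-flux ratio q₀/q = 7.128/5.143.

factor ≈ 1.39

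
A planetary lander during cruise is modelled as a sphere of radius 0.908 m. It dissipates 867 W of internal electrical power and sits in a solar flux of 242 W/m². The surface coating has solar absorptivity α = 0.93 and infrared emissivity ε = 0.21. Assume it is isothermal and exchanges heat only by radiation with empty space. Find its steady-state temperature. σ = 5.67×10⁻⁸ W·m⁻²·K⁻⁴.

At steady state, absorbed solar power + internal power = radiated power.
Absorbed: α·S·A_cross = 0.93·242·2.590 = 582.9 W (cross-section πr²).
Total input = 582.9 + 867 = 1450 W.
Radiated: εσ·A_surf·T⁴ with A_surf = 4πr² = 10.36 m².
T⁴ = 1450/(0.21·5.67×10⁻⁸·10.36) = 1.175×10¹⁰ K⁴.

T ≈ 329 K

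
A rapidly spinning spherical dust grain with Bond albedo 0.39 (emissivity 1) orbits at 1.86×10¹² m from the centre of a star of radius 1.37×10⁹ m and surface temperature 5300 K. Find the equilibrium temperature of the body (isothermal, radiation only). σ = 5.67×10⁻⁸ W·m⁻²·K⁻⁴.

The star's surface emits σT_*⁴; at distance d the flux is S = σT_*⁴(R_*/d)².
S = 5.67×10⁻⁸·(5300)⁴·(1.37×10⁹/1.86×10¹²)² = 24.27 W/m².
For an isothermal sphere T⁴ = (1−a)S/(4σ) = 6.528×10⁷ K⁴.

T ≈ 89.9 K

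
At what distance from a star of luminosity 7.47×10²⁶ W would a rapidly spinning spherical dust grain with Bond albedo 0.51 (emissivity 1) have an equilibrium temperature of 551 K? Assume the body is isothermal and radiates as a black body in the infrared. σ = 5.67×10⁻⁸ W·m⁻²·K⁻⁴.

d ≈ 3.73×10¹⁰ m

For an isothermal black-emitting sphere, (1−a)S·πr² = σ·4πr²·T⁴ ⇒ S = 4σT⁴/(1−a).
S = 4·5.67×10⁻⁸·(551)⁴/0.490 = 42660 W/m².
Flux falls as S = L/(4πd²), so d = √(L/(4πS)) = √(7.47×10²⁶/(4π·42660)).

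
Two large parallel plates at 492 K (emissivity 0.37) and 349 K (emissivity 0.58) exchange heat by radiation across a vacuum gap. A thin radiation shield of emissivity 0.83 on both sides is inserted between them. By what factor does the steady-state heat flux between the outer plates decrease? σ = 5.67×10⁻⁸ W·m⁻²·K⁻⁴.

Without shield: q₀ = σΔ(T⁴)/(1/ε₁+1/ε₂−1) with denominator 3.427.
With shield the two gaps are in series; the resistances add: (1/ε₁+1/ε_s−1)+(1/ε_s+1/ε₂−1) = 2.908+1.929 = 4.836.
Heat-flux ratio q₀/q = 4.836/3.427.

factor ≈ 1.41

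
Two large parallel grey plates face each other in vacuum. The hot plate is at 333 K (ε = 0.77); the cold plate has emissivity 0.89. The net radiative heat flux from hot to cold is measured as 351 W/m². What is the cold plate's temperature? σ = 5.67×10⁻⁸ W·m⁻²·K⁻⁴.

q = σ(T₁⁴ − T₂⁴)/(1/ε₁ + 1/ε₂ − 1); denominator = 1.422.
T₂⁴ = T₁⁴ − q·(1/ε₁+1/ε₂−1)/σ = 1.230×10¹⁰ − 351·1.422/5.67×10⁻⁸
    = 3.492×10⁹ K⁴.

T₂ ≈ 243 K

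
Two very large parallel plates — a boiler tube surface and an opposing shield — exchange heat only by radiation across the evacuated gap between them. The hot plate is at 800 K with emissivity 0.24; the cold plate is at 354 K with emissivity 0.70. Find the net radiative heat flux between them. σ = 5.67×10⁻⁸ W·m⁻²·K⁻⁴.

For two infinite grey parallel plates, q = σ(T₁⁴ − T₂⁴)/(1/ε₁ + 1/ε₂ − 1).
T₁⁴ − T₂⁴ = 4.096×10¹¹ − 1.570×10¹⁰ = 3.939×10¹¹ K⁴.
1/ε₁ + 1/ε₂ − 1 = 4.167 + 1.429 − 1 = 4.595.
q = 5.67×10⁻⁸ × 3.939×10¹¹ / 4.595.

q ≈ 4860 W/m²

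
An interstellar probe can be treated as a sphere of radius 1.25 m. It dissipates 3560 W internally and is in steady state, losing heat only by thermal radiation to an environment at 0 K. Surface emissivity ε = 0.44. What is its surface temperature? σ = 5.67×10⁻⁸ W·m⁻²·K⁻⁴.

Steady state: internal power = radiated power, P = εσA T⁴.
Radiating area A = 4πr² = 19.63 m².
T⁴ = P/(εσA) = 3560/(0.44·5.67×10⁻⁸·19.63) = 7.267×10⁹ K⁴.
T = (7.267×10⁹)^(1/4).

T ≈ 292 K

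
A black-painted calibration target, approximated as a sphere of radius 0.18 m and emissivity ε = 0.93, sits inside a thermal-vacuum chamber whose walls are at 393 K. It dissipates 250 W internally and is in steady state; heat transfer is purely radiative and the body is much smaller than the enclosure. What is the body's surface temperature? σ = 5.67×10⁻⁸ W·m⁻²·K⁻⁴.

T ≈ 434 K

For a small grey body in a large enclosure, net radiated power = εσA(T⁴ − T_w⁴).
Steady state: P = εσA(T⁴ − T_w⁴) with A = 4πr² = 0.4072 m².
T⁴ = P/(εσA) + T_w⁴ = 250/(0.93·5.67×10⁻⁸·0.4072) + (393)⁴
    = 1.164×10¹⁰ + 2.385×10¹⁰ = 3.550×10¹⁰ K⁴.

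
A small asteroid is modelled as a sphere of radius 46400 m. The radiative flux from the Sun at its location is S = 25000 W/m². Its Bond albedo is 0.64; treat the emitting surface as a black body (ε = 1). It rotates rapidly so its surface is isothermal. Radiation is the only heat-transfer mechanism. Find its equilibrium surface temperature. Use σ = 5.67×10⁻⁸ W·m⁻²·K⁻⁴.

At equilibrium, absorbed power = emitted power.
Absorbing cross-section = πr² = 6.764×10⁹ m²; emitting surface = 4πr² = 2.705×10¹⁰ m² (ratio 4).
(1−a)S·A_cross = εσ·A_surf·T⁴  ⇒  T⁴ = (1−a)S/(4σ).
T⁴ = 0.360·25000/(4·5.67×10⁻⁸) = 3.968×10¹⁰ K⁴.
T = (3.968×10¹⁰)^(1/4).

T ≈ 446 K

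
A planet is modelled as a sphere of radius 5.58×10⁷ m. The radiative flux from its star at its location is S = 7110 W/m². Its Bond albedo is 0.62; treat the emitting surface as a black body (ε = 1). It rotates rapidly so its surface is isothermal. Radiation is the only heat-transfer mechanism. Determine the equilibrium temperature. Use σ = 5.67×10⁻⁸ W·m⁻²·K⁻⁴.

At equilibrium, absorbed power = emitted power.
Absorbing cross-section = πr² = 9.782×10¹⁵ m²; emitting surface = 4πr² = 3.913×10¹⁶ m² (ratio 4).
(1−a)S·A_cross = εσ·A_surf·T⁴  ⇒  T⁴ = (1−a)S/(4σ).
T⁴ = 0.380·7110/(4·5.67×10⁻⁸) = 1.191×10¹⁰ K⁴.
T = (1.191×10¹⁰)^(1/4).

T ≈ 330 K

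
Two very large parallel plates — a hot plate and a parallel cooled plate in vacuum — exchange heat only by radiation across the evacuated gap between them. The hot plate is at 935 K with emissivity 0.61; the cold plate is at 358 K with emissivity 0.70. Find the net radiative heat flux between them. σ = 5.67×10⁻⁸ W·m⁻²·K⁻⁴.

q ≈ 20500 W/m²

For two infinite grey parallel plates, q = σ(T₁⁴ − T₂⁴)/(1/ε₁ + 1/ε₂ − 1).
T₁⁴ − T₂⁴ = 7.643×10¹¹ − 1.643×10¹⁰ = 7.478×10¹¹ K⁴.
1/ε₁ + 1/ε₂ − 1 = 1.639 + 1.429 − 1 = 2.068.
q = 5.67×10⁻⁸ × 7.478×10¹¹ / 2.068.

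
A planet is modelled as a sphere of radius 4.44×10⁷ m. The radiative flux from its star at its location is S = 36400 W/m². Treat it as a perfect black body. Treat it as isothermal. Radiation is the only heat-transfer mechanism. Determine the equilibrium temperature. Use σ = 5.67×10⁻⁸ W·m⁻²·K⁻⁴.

T ≈ 633 K

At equilibrium, absorbed power = emitted power.
Absorbing cross-section = πr² = 6.193×10¹⁵ m²; emitting surface = 4πr² = 2.477×10¹⁶ m² (ratio 4).
S·A_cross = εσ·A_surf·T⁴  ⇒  T⁴ = S/(4σ).
T⁴ = 1.00·36400/(4·5.67×10⁻⁸) = 1.605×10¹¹ K⁴.
T = (1.605×10¹¹)^(1/4).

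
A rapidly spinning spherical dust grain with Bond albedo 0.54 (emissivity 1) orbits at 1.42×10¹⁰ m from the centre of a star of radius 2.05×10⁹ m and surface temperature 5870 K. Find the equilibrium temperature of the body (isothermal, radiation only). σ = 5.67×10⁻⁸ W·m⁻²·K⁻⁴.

The star's surface emits σT_*⁴; at distance d the flux is S = σT_*⁴(R_*/d)².
S = 5.67×10⁻⁸·(5870)⁴·(2.05×10⁹/1.42×10¹⁰)² = 1.403×10⁶ W/m².
For an isothermal sphere T⁴ = (1−a)S/(4σ) = 2.846×10¹² K⁴.

T ≈ 1300 K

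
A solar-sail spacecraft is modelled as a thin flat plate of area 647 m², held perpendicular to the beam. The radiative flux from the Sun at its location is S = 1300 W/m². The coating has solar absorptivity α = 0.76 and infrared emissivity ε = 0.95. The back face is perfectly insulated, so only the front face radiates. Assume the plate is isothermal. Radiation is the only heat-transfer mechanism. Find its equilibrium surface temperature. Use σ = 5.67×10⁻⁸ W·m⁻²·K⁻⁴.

At equilibrium, absorbed power = emitted power.
Absorbing cross-section = A = 647.0 m²; emitting surface = A = 647.0 m² (ratio 1).
αS·A_cross = εσ·A_surf·T⁴  ⇒  T⁴ = αS/(ε·1σ).
T⁴ = 0.760·1300/(0.95·1·5.67×10⁻⁸) = 1.834×10¹⁰ K⁴.
T = (1.834×10¹⁰)^(1/4).

T ≈ 368 K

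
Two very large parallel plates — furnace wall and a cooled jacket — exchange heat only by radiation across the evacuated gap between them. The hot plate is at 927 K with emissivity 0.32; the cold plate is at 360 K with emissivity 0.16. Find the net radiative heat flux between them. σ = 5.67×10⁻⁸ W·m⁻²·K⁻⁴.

For two infinite grey parallel plates, q = σ(T₁⁴ − T₂⁴)/(1/ε₁ + 1/ε₂ − 1).
T₁⁴ − T₂⁴ = 7.384×10¹¹ − 1.680×10¹⁰ = 7.217×10¹¹ K⁴.
1/ε₁ + 1/ε₂ − 1 = 3.125 + 6.250 − 1 = 8.375.
q = 5.67×10⁻⁸ × 7.217×10¹¹ / 8.375.

q ≈ 4890 W/m²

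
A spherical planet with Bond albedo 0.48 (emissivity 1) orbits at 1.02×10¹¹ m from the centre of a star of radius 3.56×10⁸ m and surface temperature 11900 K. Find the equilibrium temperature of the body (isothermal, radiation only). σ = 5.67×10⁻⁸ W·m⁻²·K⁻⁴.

T ≈ 422 K

The star's surface emits σT_*⁴; at distance d the flux is S = σT_*⁴(R_*/d)².
S = 5.67×10⁻⁸·(11900)⁴·(3.56×10⁸/1.02×10¹¹)² = 13850 W/m².
For an isothermal sphere T⁴ = (1−a)S/(4σ) = 3.176×10¹⁰ K⁴.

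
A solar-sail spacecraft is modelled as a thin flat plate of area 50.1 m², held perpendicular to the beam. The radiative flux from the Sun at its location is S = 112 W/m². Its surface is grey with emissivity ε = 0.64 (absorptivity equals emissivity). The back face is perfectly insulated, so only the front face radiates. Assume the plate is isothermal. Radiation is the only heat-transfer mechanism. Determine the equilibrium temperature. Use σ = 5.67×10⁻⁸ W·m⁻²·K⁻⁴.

T ≈ 211 K

At equilibrium, absorbed power = emitted power.
Absorbing cross-section = A = 50.10 m²; emitting surface = A = 50.10 m² (ratio 1).
εS·A_cross = εσ·A_surf·T⁴  ⇒  T⁴ = S/(1σ)   (ε cancels).
T⁴ = 112/(1·5.67×10⁻⁸) = 1.975×10⁹ K⁴.
T = (1.975×10⁹)^(1/4).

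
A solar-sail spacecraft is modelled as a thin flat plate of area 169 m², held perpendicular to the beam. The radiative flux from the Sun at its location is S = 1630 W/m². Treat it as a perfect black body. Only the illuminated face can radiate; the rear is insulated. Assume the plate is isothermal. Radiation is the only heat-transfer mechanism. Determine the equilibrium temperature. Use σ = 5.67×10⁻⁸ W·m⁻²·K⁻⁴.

At equilibrium, absorbed power = emitted power.
Absorbing cross-section = A = 169.0 m²; emitting surface = A = 169.0 m² (ratio 1).
S·A_cross = εσ·A_surf·T⁴  ⇒  T⁴ = S/(1σ).
T⁴ = 1.00·1630/(1·5.67×10⁻⁸) = 2.875×10¹⁰ K⁴.
T = (2.875×10¹⁰)^(1/4).

T ≈ 412 K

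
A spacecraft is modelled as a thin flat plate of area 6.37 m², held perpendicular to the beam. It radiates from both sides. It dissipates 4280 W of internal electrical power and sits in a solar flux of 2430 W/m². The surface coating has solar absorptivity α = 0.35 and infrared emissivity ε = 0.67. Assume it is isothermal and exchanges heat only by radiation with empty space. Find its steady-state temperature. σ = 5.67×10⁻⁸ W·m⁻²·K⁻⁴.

T ≈ 376 K

At steady state, absorbed solar power + internal power = radiated power.
Absorbed: α·S·A_cross = 0.35·2430·6.370 = 5418 W (cross-section A).
Total input = 5418 + 4280 = 9698 W.
Radiated: εσ·A_surf·T⁴ with A_surf = 2A = 12.74 m².
T⁴ = 9698/(0.67·5.67×10⁻⁸·12.74) = 2.004×10¹⁰ K⁴.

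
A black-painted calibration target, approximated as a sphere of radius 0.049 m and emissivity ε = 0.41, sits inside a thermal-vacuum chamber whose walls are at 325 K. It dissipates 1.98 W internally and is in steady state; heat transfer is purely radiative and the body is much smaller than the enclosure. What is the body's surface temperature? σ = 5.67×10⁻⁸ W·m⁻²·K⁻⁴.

T ≈ 344 K

For a small grey body in a large enclosure, net radiated power = εσA(T⁴ − T_w⁴).
Steady state: P = εσA(T⁴ − T_w⁴) with A = 4πr² = 0.03017 m².
T⁴ = P/(εσA) + T_w⁴ = 1.98/(0.41·5.67×10⁻⁸·0.03017) + (325)⁴
    = 2.823×10⁹ + 1.116×10¹⁰ = 1.398×10¹⁰ K⁴.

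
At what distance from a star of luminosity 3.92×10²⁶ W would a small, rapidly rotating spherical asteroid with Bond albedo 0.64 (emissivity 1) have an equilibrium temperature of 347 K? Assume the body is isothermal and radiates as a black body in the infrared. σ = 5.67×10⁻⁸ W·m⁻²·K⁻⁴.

For an isothermal black-emitting sphere, (1−a)S·πr² = σ·4πr²·T⁴ ⇒ S = 4σT⁴/(1−a).
S = 4·5.67×10⁻⁸·(347)⁴/0.360 = 9134 W/m².
Flux falls as S = L/(4πd²), so d = √(L/(4πS)) = √(3.92×10²⁶/(4π·9134)).

d ≈ 5.84×10¹⁰ m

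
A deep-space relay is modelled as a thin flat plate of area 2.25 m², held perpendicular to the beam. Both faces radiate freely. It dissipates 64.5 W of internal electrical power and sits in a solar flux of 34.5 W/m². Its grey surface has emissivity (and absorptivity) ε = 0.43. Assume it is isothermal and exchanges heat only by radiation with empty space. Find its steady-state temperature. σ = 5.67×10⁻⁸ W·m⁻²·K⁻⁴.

T ≈ 173 K

At steady state, absorbed solar power + internal power = radiated power.
Absorbed: α·S·A_cross = 0.43·34.5·2.250 = 33.38 W (cross-section A).
Total input = 33.38 + 64.5 = 97.88 W.
Radiated: εσ·A_surf·T⁴ with A_surf = 2A = 4.500 m².
T⁴ = 97.88/(0.43·5.67×10⁻⁸·4.500) = 8.921×10⁸ K⁴.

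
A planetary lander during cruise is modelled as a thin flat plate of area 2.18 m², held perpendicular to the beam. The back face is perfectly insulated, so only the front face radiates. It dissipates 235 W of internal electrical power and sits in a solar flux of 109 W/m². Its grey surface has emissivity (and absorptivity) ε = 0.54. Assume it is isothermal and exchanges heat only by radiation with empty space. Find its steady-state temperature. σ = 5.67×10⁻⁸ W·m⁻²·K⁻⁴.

T ≈ 272 K

At steady state, absorbed solar power + internal power = radiated power.
Absorbed: α·S·A_cross = 0.54·109·2.180 = 128.3 W (cross-section A).
Total input = 128.3 + 235 = 363.3 W.
Radiated: εσ·A_surf·T⁴ with A_surf = A = 2.180 m².
T⁴ = 363.3/(0.54·5.67×10⁻⁸·2.180) = 5.443×10⁹ K⁴.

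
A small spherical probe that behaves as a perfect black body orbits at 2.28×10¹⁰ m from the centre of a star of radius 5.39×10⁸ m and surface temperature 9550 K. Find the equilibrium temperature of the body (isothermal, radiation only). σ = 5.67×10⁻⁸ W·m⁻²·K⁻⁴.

The star's surface emits σT_*⁴; at distance d the flux is S = σT_*⁴(R_*/d)².
S = 5.67×10⁻⁸·(9550)⁴·(5.39×10⁸/2.28×10¹⁰)² = 2.636×10⁵ W/m².
For an isothermal sphere T⁴ = (1−a)S/(4σ) = 1.162×10¹² K⁴.

T ≈ 1040 K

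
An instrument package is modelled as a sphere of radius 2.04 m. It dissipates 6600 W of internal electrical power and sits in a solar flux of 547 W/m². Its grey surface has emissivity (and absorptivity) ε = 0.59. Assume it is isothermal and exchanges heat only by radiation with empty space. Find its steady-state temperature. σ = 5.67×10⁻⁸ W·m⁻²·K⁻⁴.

T ≈ 280 K

At steady state, absorbed solar power + internal power = radiated power.
Absorbed: α·S·A_cross = 0.59·547·13.07 = 4219 W (cross-section πr²).
Total input = 4219 + 6600 = 10820 W.
Radiated: εσ·A_surf·T⁴ with A_surf = 4πr² = 52.30 m².
T⁴ = 10820/(0.59·5.67×10⁻⁸·52.30) = 6.184×10⁹ K⁴.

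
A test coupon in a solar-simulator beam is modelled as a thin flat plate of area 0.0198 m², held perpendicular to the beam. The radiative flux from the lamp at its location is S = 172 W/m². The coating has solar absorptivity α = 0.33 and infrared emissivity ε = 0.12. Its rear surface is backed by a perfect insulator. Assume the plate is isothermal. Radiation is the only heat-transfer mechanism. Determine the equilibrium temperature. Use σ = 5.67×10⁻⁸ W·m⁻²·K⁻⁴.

At equilibrium, absorbed power = emitted power.
Absorbing cross-section = A = 0.01980 m²; emitting surface = A = 0.01980 m² (ratio 1).
αS·A_cross = εσ·A_surf·T⁴  ⇒  T⁴ = αS/(ε·1σ).
T⁴ = 0.330·172/(0.12·1·5.67×10⁻⁸) = 8.342×10⁹ K⁴.
T = (8.342×10⁹)^(1/4).

T ≈ 302 K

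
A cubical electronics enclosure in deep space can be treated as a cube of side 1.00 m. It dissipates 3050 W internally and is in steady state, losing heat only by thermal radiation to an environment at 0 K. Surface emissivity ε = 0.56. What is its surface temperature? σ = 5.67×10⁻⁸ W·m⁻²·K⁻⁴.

T ≈ 356 K

Steady state: internal power = radiated power, P = εσA T⁴.
Radiating area A = 6L² = 6.000 m².
T⁴ = P/(εσA) = 3050/(0.56·5.67×10⁻⁸·6.000) = 1.601×10¹⁰ K⁴.
T = (1.601×10¹⁰)^(1/4).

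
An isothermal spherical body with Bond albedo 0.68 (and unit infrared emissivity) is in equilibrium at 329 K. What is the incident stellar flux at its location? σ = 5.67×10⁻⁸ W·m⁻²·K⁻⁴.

(1−a)S·πr² = σ·4πr²·T⁴ ⇒ S = 4σT⁴/(1−a).
S = 4·5.67×10⁻⁸·1.172×10¹⁰/0.320.

S ≈ 8300 W/m²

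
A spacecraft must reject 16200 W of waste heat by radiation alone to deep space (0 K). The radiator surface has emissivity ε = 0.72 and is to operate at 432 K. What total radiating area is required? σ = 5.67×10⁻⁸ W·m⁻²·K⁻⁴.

P = εσA T⁴ ⇒ A = P/(εσT⁴).
T⁴ = 3.483×10¹⁰ K⁴.
A = 16200/(0.72 × 5.67×10⁻⁸ × 3.483×10¹⁰).

A ≈ 11.4 m²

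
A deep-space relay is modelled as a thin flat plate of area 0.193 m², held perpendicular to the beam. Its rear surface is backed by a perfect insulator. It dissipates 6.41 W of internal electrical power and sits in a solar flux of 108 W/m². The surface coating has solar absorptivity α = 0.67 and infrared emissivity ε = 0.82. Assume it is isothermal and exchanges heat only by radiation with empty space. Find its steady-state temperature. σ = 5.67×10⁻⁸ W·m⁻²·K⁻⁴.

T ≈ 218 K

At steady state, absorbed solar power + internal power = radiated power.
Absorbed: α·S·A_cross = 0.67·108·0.1930 = 13.97 W (cross-section A).
Total input = 13.97 + 6.41 = 20.38 W.
Radiated: εσ·A_surf·T⁴ with A_surf = A = 0.1930 m².
T⁴ = 20.38/(0.82·5.67×10⁻⁸·0.1930) = 2.271×10⁹ K⁴.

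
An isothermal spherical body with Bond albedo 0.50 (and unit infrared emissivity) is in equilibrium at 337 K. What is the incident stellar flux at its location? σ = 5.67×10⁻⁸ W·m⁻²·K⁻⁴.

S ≈ 5850 W/m²

(1−a)S·πr² = σ·4πr²·T⁴ ⇒ S = 4σT⁴/(1−a).
S = 4·5.67×10⁻⁸·1.290×10¹⁰/0.500.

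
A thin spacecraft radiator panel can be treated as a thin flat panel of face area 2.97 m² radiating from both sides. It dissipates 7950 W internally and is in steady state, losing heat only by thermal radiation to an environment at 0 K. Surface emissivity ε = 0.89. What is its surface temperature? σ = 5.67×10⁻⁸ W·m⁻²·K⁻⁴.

Steady state: internal power = radiated power, P = εσA T⁴.
Radiating area A = 2·2.97 = 5.940 m².
T⁴ = P/(εσA) = 7950/(0.89·5.67×10⁻⁸·5.940) = 2.652×10¹⁰ K⁴.
T = (2.652×10¹⁰)^(1/4).

T ≈ 404 K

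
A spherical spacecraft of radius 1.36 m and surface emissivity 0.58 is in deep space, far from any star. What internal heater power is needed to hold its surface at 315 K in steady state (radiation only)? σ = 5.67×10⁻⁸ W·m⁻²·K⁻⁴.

P = εσ·4πr²·T⁴.
4πr² = 23.24 m²; T⁴ = 9.846×10⁹ K⁴.
P = 0.58·5.67×10⁻⁸·23.24·9.846×10⁹.

P ≈ 7530 W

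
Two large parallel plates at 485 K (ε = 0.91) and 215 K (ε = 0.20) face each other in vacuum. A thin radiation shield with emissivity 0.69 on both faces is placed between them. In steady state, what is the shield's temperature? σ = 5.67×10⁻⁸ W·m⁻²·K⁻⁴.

In steady state the net flux on the hot side equals that on the cold side.
σ(T₁⁴−T_s⁴)/D₁ = σ(T_s⁴−T₂⁴)/D₂, with D₁ = 1/ε₁+1/ε_s−1 = 1.548, D₂ = 1/ε_s+1/ε₂−1 = 5.449.
Solve for T_s⁴: T_s⁴ = (D₂·T₁⁴ + D₁·T₂⁴)/(D₁+D₂) = 4.356×10¹⁰ K⁴.

T_s ≈ 457 K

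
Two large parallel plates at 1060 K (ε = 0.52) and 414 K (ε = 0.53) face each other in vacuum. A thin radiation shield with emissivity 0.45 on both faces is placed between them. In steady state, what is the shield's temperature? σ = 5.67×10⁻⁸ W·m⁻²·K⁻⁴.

In steady state the net flux on the hot side equals that on the cold side.
σ(T₁⁴−T_s⁴)/D₁ = σ(T_s⁴−T₂⁴)/D₂, with D₁ = 1/ε₁+1/ε_s−1 = 3.145, D₂ = 1/ε_s+1/ε₂−1 = 3.109.
Solve for T_s⁴: T_s⁴ = (D₂·T₁⁴ + D₁·T₂⁴)/(D₁+D₂) = 6.423×10¹¹ K⁴.

T_s ≈ 895 K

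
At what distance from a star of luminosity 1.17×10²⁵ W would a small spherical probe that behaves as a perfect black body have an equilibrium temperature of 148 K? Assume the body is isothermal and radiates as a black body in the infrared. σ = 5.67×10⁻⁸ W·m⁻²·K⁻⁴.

For an isothermal black-emitting sphere, (1−a)S·πr² = σ·4πr²·T⁴ ⇒ S = 4σT⁴/(1−a).
S = 4·5.67×10⁻⁸·(148)⁴/1.00 = 108.8 W/m².
Flux falls as S = L/(4πd²), so d = √(L/(4πS)) = √(1.17×10²⁵/(4π·108.8)).

d ≈ 9.25×10¹⁰ m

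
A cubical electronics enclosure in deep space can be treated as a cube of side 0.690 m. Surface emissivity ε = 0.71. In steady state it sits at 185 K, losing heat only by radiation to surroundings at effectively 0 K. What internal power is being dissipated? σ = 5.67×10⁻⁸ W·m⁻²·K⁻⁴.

P ≈ 135 W

Steady state: P = εσA T⁴.
A = 6L² = 2.857 m²; T⁴ = (185)⁴ = 1.171×10⁹ K⁴.
P = 0.71 × 5.67×10⁻⁸ × 2.857 × 1.171×10⁹.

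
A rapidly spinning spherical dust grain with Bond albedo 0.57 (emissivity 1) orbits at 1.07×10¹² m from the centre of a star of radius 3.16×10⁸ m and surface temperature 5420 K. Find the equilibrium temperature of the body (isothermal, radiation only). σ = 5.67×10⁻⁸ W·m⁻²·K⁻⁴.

T ≈ 53.3 K

The star's surface emits σT_*⁴; at distance d the flux is S = σT_*⁴(R_*/d)².
S = 5.67×10⁻⁸·(5420)⁴·(3.16×10⁸/1.07×10¹²)² = 4.268 W/m².
For an isothermal sphere T⁴ = (1−a)S/(4σ) = 8.091×10⁶ K⁴.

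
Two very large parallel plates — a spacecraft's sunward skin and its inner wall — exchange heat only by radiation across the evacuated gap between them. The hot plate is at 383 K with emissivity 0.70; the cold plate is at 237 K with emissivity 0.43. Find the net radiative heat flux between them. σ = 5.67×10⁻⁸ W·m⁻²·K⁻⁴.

For two infinite grey parallel plates, q = σ(T₁⁴ − T₂⁴)/(1/ε₁ + 1/ε₂ − 1).
T₁⁴ − T₂⁴ = 2.152×10¹⁰ − 3.155×10⁹ = 1.836×10¹⁰ K⁴.
1/ε₁ + 1/ε₂ − 1 = 1.429 + 2.326 − 1 = 2.754.
q = 5.67×10⁻⁸ × 1.836×10¹⁰ / 2.754.

q ≈ 378 W/m²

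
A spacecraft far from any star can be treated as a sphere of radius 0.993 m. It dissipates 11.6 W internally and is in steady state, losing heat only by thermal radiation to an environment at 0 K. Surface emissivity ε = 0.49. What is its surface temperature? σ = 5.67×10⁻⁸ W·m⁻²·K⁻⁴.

Steady state: internal power = radiated power, P = εσA T⁴.
Radiating area A = 4πr² = 12.39 m².
T⁴ = P/(εσA) = 11.6/(0.49·5.67×10⁻⁸·12.39) = 3.370×10⁷ K⁴.
T = (3.370×10⁷)^(1/4).

T ≈ 76.2 K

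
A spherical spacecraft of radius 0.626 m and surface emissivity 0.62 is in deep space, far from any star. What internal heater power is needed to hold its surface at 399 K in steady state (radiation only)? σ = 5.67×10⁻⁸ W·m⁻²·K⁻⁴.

P ≈ 4390 W

P = εσ·4πr²·T⁴.
4πr² = 4.924 m²; T⁴ = 2.534×10¹⁰ K⁴.
P = 0.62·5.67×10⁻⁸·4.924·2.534×10¹⁰.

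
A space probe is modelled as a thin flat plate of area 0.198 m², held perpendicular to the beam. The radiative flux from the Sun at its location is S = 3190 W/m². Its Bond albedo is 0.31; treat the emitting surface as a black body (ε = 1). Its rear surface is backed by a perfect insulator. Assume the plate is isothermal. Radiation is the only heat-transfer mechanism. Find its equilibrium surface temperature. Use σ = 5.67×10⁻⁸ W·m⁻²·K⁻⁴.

T ≈ 444 K

At equilibrium, absorbed power = emitted power.
Absorbing cross-section = A = 0.1980 m²; emitting surface = A = 0.1980 m² (ratio 1).
(1−a)S·A_cross = εσ·A_surf·T⁴  ⇒  T⁴ = (1−a)S/(1σ).
T⁴ = 0.690·3190/(1·5.67×10⁻⁸) = 3.882×10¹⁰ K⁴.
T = (3.882×10¹⁰)^(1/4).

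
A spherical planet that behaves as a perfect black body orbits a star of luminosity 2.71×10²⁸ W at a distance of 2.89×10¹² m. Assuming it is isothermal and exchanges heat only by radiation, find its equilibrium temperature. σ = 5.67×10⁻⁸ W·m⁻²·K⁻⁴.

First find the stellar flux at distance d: S = L/(4πd²) = 2.71×10²⁸/(4π·(2.89×10¹²)²) = 258.2 W/m².
For an isothermal sphere, absorbed (1−a)S·πr² = emitted σ·4πr²·T⁴, so T⁴ = (1−a)S/(4σ).
T⁴ = 1.00·258.2/(4·5.67×10⁻⁸) = 1.138×10⁹ K⁴.

T ≈ 184 K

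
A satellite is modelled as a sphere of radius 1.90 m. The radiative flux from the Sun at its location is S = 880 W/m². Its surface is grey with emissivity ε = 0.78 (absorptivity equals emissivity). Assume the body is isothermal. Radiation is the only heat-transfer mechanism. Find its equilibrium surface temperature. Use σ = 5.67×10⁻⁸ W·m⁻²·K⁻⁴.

T ≈ 250 K

At equilibrium, absorbed power = emitted power.
Absorbing cross-section = πr² = 11.34 m²; emitting surface = 4πr² = 45.36 m² (ratio 4).
εS·A_cross = εσ·A_surf·T⁴  ⇒  T⁴ = S/(4σ)   (ε cancels).
T⁴ = 880/(4·5.67×10⁻⁸) = 3.880×10⁹ K⁴.
T = (3.880×10⁹)^(1/4).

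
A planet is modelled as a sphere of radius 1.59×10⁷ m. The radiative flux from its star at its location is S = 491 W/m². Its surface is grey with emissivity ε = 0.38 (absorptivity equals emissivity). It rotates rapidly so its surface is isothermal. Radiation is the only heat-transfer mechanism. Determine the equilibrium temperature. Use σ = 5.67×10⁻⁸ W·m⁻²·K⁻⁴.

T ≈ 216 K

At equilibrium, absorbed power = emitted power.
Absorbing cross-section = πr² = 7.942×10¹⁴ m²; emitting surface = 4πr² = 3.177×10¹⁵ m² (ratio 4).
εS·A_cross = εσ·A_surf·T⁴  ⇒  T⁴ = S/(4σ)   (ε cancels).
T⁴ = 491/(4·5.67×10⁻⁸) = 2.165×10⁹ K⁴.
T = (2.165×10⁹)^(1/4).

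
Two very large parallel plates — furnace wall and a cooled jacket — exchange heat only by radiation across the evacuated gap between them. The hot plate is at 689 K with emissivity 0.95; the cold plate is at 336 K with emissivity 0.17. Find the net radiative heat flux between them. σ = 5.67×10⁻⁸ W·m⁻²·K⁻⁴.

For two infinite grey parallel plates, q = σ(T₁⁴ − T₂⁴)/(1/ε₁ + 1/ε₂ − 1).
T₁⁴ − T₂⁴ = 2.254×10¹¹ − 1.275×10¹⁰ = 2.126×10¹¹ K⁴.
1/ε₁ + 1/ε₂ − 1 = 1.053 + 5.882 − 1 = 5.935.
q = 5.67×10⁻⁸ × 2.126×10¹¹ / 5.935.

q ≈ 2030 W/m²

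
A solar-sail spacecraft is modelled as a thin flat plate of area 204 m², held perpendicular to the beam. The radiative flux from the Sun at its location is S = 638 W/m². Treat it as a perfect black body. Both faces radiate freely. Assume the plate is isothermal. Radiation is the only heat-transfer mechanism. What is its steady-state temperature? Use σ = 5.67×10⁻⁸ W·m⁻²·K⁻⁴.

T ≈ 274 K

At equilibrium, absorbed power = emitted power.
Absorbing cross-section = A = 204.0 m²; emitting surface = 2A = 408.0 m² (ratio 2).
S·A_cross = εσ·A_surf·T⁴  ⇒  T⁴ = S/(2σ).
T⁴ = 1.00·638/(2·5.67×10⁻⁸) = 5.626×10⁹ K⁴.
T = (5.626×10⁹)^(1/4).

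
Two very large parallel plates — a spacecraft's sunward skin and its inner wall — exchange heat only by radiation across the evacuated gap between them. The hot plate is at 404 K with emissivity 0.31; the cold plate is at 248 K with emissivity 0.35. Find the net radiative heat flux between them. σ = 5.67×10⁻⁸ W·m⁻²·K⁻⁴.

For two infinite grey parallel plates, q = σ(T₁⁴ − T₂⁴)/(1/ε₁ + 1/ε₂ − 1).
T₁⁴ − T₂⁴ = 2.664×10¹⁰ − 3.783×10⁹ = 2.286×10¹⁰ K⁴.
1/ε₁ + 1/ε₂ − 1 = 3.226 + 2.857 − 1 = 5.083.
q = 5.67×10⁻⁸ × 2.286×10¹⁰ / 5.083.

q ≈ 255 W/m²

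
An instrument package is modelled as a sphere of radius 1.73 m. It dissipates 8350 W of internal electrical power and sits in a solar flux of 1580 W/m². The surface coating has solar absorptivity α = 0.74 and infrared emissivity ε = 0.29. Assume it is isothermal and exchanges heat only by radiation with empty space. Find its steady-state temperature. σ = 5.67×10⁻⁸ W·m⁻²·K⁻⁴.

T ≈ 421 K

At steady state, absorbed solar power + internal power = radiated power.
Absorbed: α·S·A_cross = 0.74·1580·9.402 = 10990 W (cross-section πr²).
Total input = 10990 + 8350 = 19340 W.
Radiated: εσ·A_surf·T⁴ with A_surf = 4πr² = 37.61 m².
T⁴ = 19340/(0.29·5.67×10⁻⁸·37.61) = 3.128×10¹⁰ K⁴.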